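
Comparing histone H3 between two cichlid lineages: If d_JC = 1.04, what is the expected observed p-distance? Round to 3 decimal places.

p = (3/4)(1 − e^(−4d/3)) = 0.75 × (1 − e^(-1.386667)) = 0.75 × (1 − 0.249907) = 0.562570.

0.563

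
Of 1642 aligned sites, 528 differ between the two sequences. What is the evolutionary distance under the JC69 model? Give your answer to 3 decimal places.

0.420

p = 528/1642 ≈ 0.321559.
d = −(3/4) ln(1 − 4p/3) = −0.75 ln(1 − 0.428745) = −0.75 ln(0.571255)
  = −0.75 × (-0.559920) = 0.419940 substitutions/site.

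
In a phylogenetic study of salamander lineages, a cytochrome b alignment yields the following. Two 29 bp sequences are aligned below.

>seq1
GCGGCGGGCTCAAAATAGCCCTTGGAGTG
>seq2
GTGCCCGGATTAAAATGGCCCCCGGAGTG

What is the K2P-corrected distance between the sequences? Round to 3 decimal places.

Of 29 sites, 5 differences are transitions and 3 are transversions, so P = 5/29 ≈ 0.172414 and Q = 3/29 ≈ 0.103448.
Under the Kimura two-parameter model, d = −½ ln(1 − 2P − Q) − ¼ ln(1 − 2Q).
1 − 2P − Q = 0.551724, giving −½ ln(0.551724) = 0.297354.
1 − 2Q = 0.793104, giving −¼ ln(0.793104) = 0.057950.
d = 0.297354 + 0.057950 = 0.355304.

0.355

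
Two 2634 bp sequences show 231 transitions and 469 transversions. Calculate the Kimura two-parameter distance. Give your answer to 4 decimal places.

0.3281

P = 231/2634 ≈ 0.087699 and Q = 469/2634 ≈ 0.178056.
Under the Kimura two-parameter model, d = −½ ln(1 − 2P − Q) − ¼ ln(1 − 2Q).
1 − 2P − Q = 0.646546, giving −½ ln(0.646546) = 0.218055.
1 − 2Q = 0.643888, giving −¼ ln(0.643888) = 0.110058.
d = 0.218055 + 0.110058 = 0.328113.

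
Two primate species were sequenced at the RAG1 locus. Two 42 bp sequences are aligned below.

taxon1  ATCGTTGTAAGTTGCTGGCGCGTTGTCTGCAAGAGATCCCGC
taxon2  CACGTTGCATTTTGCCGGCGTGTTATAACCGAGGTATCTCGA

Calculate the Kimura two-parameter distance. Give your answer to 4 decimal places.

0.5365

Of 42 sites, 7 differences are transitions and 9 are transversions, so P = 7/42 ≈ 0.166667 and Q = 9/42 ≈ 0.214286.
Under the Kimura two-parameter model, d = −½ ln(1 − 2P − Q) − ¼ ln(1 − 2Q).
1 − 2P − Q = 0.45238, giving −½ ln(0.45238) = 0.396616.
1 − 2Q = 0.571428, giving −¼ ln(0.571428) = 0.139904.
d = 0.396616 + 0.139904 = 0.536520.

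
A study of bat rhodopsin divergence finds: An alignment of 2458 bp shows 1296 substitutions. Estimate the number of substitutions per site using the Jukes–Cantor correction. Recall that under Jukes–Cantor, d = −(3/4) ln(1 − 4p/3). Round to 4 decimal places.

0.9105

p = 1296/2458 ≈ 0.527258.
d = −(3/4) ln(1 − 4p/3) = −0.75 ln(1 − 0.703011) = −0.75 ln(0.296989)
  = −0.75 × (-1.214060) = 0.910545 substitutions/site.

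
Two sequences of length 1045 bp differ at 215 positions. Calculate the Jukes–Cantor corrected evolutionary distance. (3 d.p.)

p = 215/1045 ≈ 0.205742.
d = −(3/4) ln(1 − 4p/3) = −0.75 ln(1 − 0.274323) = −0.75 ln(0.725677)
  = −0.75 × (-0.320650) = 0.240488 substitutions/site.

0.240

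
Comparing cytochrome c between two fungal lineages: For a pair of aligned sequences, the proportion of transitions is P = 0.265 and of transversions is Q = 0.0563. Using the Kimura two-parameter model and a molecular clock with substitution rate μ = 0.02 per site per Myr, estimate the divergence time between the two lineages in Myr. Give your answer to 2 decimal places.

Under the Kimura two-parameter model, d = −½ ln(1 − 2P − Q) − ¼ ln(1 − 2Q).
1 − 2P − Q = 0.4137, giving −½ ln(0.4137) = 0.441307.
1 − 2Q = 0.8874, giving −¼ ln(0.8874) = 0.029865.
d = 0.441307 + 0.029865 = 0.471172.
Under a molecular clock d = 2μt, so t = d/(2μ) = 0.471172 / (2 × 0.02) = 11.78 Myr.

11.78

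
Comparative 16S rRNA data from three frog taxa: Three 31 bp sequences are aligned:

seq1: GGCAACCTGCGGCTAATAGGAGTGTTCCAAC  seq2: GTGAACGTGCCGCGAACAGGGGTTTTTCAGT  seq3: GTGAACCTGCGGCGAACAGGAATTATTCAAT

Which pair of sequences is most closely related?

seq2 and seq3

seq1–seq2: 11/31 differ, p = 0.355, d = 0.481.
seq1–seq3: 9/31 differ, p = 0.290, d = 0.367.
seq2–seq3: 6/31 differ, p = 0.194, d = 0.224.
The smallest distance is between seq2 and seq3.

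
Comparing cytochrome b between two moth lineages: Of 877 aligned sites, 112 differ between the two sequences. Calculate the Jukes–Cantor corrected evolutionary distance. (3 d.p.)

0.140

p = 112/877 ≈ 0.127708.
d = −(3/4) ln(1 − 4p/3) = −0.75 ln(1 − 0.170277) = −0.75 ln(0.829723)
  = −0.75 × (-0.186663) = 0.139997 substitutions/site.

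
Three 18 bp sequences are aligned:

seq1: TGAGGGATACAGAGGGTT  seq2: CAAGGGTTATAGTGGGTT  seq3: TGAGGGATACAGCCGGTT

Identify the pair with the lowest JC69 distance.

seq1 and seq3

seq1–seq2: 5/18 differ, p = 0.278, d = 0.347.
seq1–seq3: 2/18 differ, p = 0.111, d = 0.120.
seq2–seq3: 6/18 differ, p = 0.333, d = 0.441.
The smallest distance is between seq1 and seq3.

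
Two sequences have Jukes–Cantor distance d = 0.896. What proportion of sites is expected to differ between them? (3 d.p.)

p = (3/4)(1 − e^(−4d/3)) = 0.75 × (1 − e^(-1.194667)) = 0.75 × (1 − 0.302805) = 0.522896.

0.523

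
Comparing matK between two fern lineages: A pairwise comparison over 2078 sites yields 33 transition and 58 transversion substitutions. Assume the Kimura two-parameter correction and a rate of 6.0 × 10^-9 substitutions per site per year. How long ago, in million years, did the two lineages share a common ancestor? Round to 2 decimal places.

P = 33/2078 ≈ 0.015881 and Q = 58/2078 ≈ 0.027911.
Under the Kimura two-parameter model, d = −½ ln(1 − 2P − Q) − ¼ ln(1 − 2Q).
1 − 2P − Q = 0.940327, giving −½ ln(0.940327) = 0.030764.
1 − 2Q = 0.944178, giving −¼ ln(0.944178) = 0.014360.
d = 0.030764 + 0.014360 = 0.045124.
Under a molecular clock d = 2μt, so t = d/(2μ) = 0.045124 / (2 × 6.0 × 10^-9) = 3.76 million years.

3.76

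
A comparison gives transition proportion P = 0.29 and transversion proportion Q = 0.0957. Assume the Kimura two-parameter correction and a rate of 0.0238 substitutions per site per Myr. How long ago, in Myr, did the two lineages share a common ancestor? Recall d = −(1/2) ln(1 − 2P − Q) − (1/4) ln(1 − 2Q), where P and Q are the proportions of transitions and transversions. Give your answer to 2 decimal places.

12.94

Under the Kimura two-parameter model, d = −½ ln(1 − 2P − Q) − ¼ ln(1 − 2Q).
1 − 2P − Q = 0.3243, giving −½ ln(0.3243) = 0.563043.
1 − 2Q = 0.8086, giving −¼ ln(0.8086) = 0.053113.
d = 0.563043 + 0.053113 = 0.616156.
Under a molecular clock d = 2μt, so t = d/(2μ) = 0.616156 / (2 × 0.0238) = 12.94 Myr.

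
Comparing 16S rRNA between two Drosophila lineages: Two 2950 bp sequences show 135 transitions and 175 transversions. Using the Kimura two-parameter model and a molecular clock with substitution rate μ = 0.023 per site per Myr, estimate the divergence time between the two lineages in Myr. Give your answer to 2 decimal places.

2.46

P = 135/2950 ≈ 0.045763 and Q = 175/2950 ≈ 0.059322.
Under the Kimura two-parameter model, d = −½ ln(1 − 2P − Q) − ¼ ln(1 − 2Q).
1 − 2P − Q = 0.849152, giving −½ ln(0.849152) = 0.081759.
1 − 2Q = 0.881356, giving −¼ ln(0.881356) = 0.031573.
d = 0.081759 + 0.031573 = 0.113332.
Under a molecular clock d = 2μt, so t = d/(2μ) = 0.113332 / (2 × 0.023) = 2.46 Myr.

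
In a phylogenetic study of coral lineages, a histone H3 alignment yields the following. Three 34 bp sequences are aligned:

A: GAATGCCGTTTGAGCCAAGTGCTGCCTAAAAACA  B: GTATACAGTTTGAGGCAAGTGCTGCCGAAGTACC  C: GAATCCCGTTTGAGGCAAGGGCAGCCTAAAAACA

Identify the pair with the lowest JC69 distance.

A–B: 8/34 differ, p = 0.235, d = 0.282.
A–C: 4/34 differ, p = 0.118, d = 0.128.
B–C: 9/34 differ, p = 0.265, d = 0.326.
The smallest distance is between A and C.

A and C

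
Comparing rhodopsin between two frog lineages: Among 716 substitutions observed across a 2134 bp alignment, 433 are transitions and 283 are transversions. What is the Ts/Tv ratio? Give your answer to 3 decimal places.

1.530

R = 433/283 = 1.530035… ≈ 1.530 (to 3 d.p.).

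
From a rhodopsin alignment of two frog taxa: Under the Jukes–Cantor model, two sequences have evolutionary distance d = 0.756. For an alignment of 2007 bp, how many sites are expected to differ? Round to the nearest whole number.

Invert JC69: p = (3/4)(1 − e^(−4d/3)) = 0.75 × (1 − e^(-1.008)) = 0.75 × (1 − 0.364948) = 0.476289.
Expected differing sites = pL ≈ 0.476289 × 2007 = 955.912023 ≈ 956.

956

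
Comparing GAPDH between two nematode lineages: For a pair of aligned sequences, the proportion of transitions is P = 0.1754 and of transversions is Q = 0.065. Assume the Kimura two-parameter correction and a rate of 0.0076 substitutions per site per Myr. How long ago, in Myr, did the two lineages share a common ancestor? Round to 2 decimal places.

19.97

Under the Kimura two-parameter model, d = −½ ln(1 − 2P − Q) − ¼ ln(1 − 2Q).
1 − 2P − Q = 0.5842, giving −½ ln(0.5842) = 0.268756.
1 − 2Q = 0.87, giving −¼ ln(0.87) = 0.034816.
d = 0.268756 + 0.034816 = 0.303572.
Under a molecular clock d = 2μt, so t = d/(2μ) = 0.303572 / (2 × 0.0076) = 19.97 Myr.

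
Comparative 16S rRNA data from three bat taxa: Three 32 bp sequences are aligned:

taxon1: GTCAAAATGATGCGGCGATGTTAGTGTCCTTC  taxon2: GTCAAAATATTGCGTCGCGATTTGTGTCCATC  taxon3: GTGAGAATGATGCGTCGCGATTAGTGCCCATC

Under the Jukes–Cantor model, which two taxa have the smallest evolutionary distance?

taxon2 and taxon3

taxon1–taxon2: 8/32 differ, p = 0.250, d = 0.304.
taxon1–taxon3: 8/32 differ, p = 0.250, d = 0.304.
taxon2–taxon3: 6/32 differ, p = 0.188, d = 0.216.
The smallest distance is between taxon2 and taxon3.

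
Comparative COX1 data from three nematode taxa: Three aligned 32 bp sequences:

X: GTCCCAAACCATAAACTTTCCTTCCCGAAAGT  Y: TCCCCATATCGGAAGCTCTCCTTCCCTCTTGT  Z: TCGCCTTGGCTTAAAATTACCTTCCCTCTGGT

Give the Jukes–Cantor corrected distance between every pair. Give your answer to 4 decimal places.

X–Y: 12/32 sites differ → p = 0.375, d = −0.75 ln(1 − 0.5) = 0.519860 ≈ 0.5199.
X–Z: 14/32 sites differ → p = 0.4375, d = −0.75 ln(1 − 0.583333) = 0.656601 ≈ 0.6566.
Y–Z: 11/32 sites differ → p = 0.34375, d = −0.75 ln(1 − 0.458333) = 0.459828 ≈ 0.4598.

d(X,Y) = 0.5199, d(X,Z) = 0.6566, d(Y,Z) = 0.4598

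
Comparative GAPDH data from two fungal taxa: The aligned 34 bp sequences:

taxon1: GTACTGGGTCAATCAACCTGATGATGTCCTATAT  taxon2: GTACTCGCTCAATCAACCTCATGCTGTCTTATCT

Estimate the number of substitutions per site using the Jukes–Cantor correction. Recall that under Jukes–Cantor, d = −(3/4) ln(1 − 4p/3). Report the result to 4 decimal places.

The sequences differ at 6 of 34 sites (6, 8, 20, 24, 29, 33), so p = 6/34 ≈ 0.176471.
d = −(3/4) ln(1 − 4p/3) = −0.75 ln(1 − 0.235295) = −0.75 ln(0.764705)
  = −0.75 × (-0.268265) = 0.201199 substitutions/site.

0.2012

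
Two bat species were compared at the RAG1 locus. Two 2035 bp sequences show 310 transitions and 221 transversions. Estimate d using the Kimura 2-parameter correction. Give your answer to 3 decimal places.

P = 310/2035 ≈ 0.152334 and Q = 221/2035 ≈ 0.1086.
Under the Kimura two-parameter model, d = −½ ln(1 − 2P − Q) − ¼ ln(1 − 2Q).
1 − 2P − Q = 0.586732, giving −½ ln(0.586732) = 0.266594.
1 − 2Q = 0.7828, giving −¼ ln(0.7828) = 0.061220.
d = 0.266594 + 0.061220 = 0.327814.

0.328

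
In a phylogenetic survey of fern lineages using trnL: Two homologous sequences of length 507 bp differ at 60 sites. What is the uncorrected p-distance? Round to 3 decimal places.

p = 60/507 = 0.118343… ≈ 0.118 (to 3 d.p.).

0.118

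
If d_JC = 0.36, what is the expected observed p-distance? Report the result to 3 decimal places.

0.286

p = (3/4)(1 − e^(−4d/3)) = 0.75 × (1 − e^(-0.48)) = 0.75 × (1 − 0.618783) = 0.285913.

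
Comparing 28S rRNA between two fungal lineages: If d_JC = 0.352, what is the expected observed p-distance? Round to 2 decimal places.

p = (3/4)(1 − e^(−4d/3)) = 0.75 × (1 − e^(-0.469333)) = 0.75 × (1 − 0.625419) = 0.280936.

0.28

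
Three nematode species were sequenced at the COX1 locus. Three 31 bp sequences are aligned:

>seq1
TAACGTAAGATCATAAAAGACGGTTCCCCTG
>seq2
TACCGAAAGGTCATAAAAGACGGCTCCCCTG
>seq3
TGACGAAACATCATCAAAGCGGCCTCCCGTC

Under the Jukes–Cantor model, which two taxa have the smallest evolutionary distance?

seq1–seq2: 4/31 differ, p = 0.129, d = 0.142.
seq1–seq3: 10/31 differ, p = 0.323, d = 0.422.
seq2–seq3: 10/31 differ, p = 0.323, d = 0.422.
The smallest distance is between seq1 and seq2.

seq1 and seq2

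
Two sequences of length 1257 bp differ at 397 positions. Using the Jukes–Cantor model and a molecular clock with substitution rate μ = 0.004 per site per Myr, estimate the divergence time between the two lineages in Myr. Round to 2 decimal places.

p = 397/1257 ≈ 0.315831.
d = −(3/4) ln(1 − 4p/3) = −0.75 ln(1 − 0.421108) = −0.75 ln(0.578892)
  = −0.75 × (-0.546639) = 0.409979 substitutions/site.
Under a molecular clock d = 2μt, so t = d/(2μ) = 0.409979 / (2 × 0.004) = 51.25 Myr.

51.25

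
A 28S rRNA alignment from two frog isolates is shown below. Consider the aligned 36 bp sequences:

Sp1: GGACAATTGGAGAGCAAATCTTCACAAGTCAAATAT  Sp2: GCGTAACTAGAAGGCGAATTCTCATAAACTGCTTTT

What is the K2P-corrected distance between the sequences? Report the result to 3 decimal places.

Of 36 sites, 14 differences are transitions and 4 are transversions, so P = 14/36 ≈ 0.388889 and Q = 4/36 ≈ 0.111111.
Under the Kimura two-parameter model, d = −½ ln(1 − 2P − Q) − ¼ ln(1 − 2Q).
1 − 2P − Q = 0.111111, giving −½ ln(0.111111) = 1.098613.
1 − 2Q = 0.777778, giving −¼ ln(0.777778) = 0.062829.
d = 1.098613 + 0.062829 = 1.161442.

1.161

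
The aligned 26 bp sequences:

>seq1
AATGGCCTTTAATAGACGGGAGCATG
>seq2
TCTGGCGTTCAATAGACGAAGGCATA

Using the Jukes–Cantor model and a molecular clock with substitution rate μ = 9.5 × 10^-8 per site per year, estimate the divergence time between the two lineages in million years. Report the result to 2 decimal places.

The sequences differ at 8 of 26 sites (1, 2, 7, 10, 19, 20, 21, 26), so p = 8/26 ≈ 0.307692.
d = −(3/4) ln(1 − 4p/3) = −0.75 ln(1 − 0.410256) = −0.75 ln(0.589744)
  = −0.75 × (-0.528067) = 0.396050 substitutions/site.
Under a molecular clock d = 2μt, so t = d/(2μ) = 0.396050 / (2 × 9.5 × 10^-8) = 2.08 million years.

2.08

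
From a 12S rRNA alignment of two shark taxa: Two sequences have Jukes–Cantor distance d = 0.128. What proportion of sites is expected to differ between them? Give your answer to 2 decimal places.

p = (3/4)(1 − e^(−4d/3)) = 0.75 × (1 − e^(-0.170667)) = 0.75 × (1 − 0.843102) = 0.117674.

0.12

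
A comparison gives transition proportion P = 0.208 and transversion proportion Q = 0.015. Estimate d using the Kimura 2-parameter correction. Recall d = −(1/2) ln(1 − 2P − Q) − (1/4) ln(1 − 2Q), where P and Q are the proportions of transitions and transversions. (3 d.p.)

0.290

Under the Kimura two-parameter model, d = −½ ln(1 − 2P − Q) − ¼ ln(1 − 2Q).
1 − 2P − Q = 0.569, giving −½ ln(0.569) = 0.281937.
1 − 2Q = 0.97, giving −¼ ln(0.97) = 0.007615.
d = 0.281937 + 0.007615 = 0.289552.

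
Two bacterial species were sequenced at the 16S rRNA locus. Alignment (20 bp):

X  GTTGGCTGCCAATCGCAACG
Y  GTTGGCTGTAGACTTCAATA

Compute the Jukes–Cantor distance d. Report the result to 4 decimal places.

0.5716

The sequences differ at 8 of 20 sites (9, 10, 11, 13, 14, 15, 19, 20), so p = 8/20 = 0.4.
d = −(3/4) ln(1 − 4p/3) = −0.75 ln(1 − 0.533333) = −0.75 ln(0.466667)
  = −0.75 × (-0.762139) = 0.571604 substitutions/site.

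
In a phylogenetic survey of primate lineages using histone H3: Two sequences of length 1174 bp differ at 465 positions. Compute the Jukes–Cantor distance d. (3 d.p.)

p = 465/1174 ≈ 0.396082.
d = −(3/4) ln(1 − 4p/3) = −0.75 ln(1 − 0.528109) = −0.75 ln(0.471891)
  = −0.75 × (-0.751007) = 0.563255 substitutions/site.

0.563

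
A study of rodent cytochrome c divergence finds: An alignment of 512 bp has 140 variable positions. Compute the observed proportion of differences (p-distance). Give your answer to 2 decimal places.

0.27

p = 140/512 = 0.273437… ≈ 0.27 (to 2 d.p.).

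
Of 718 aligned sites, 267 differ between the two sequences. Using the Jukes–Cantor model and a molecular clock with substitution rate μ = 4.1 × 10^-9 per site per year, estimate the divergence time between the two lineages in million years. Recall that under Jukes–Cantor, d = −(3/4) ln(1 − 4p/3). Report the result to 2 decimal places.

p = 267/718 ≈ 0.371866.
d = −(3/4) ln(1 − 4p/3) = −0.75 ln(1 − 0.495821) = −0.75 ln(0.504179)
  = −0.75 × (-0.684824) = 0.513618 substitutions/site.
Under a molecular clock d = 2μt, so t = d/(2μ) = 0.513618 / (2 × 4.1 × 10^-9) = 62.64 million years.

62.64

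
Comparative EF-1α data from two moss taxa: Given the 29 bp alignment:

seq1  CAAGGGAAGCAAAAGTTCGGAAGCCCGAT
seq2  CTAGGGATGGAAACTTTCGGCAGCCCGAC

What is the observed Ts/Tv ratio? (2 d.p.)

Transitions are A↔G and C↔T; transversions are all other mismatches.
Transitions: 1. Transversions: 6.
R = 1/6 = 0.166666… ≈ 0.17 (to 2 d.p.).

0.17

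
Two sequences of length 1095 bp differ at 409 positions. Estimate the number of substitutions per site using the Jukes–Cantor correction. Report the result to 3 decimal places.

p = 409/1095 ≈ 0.373516.
d = −(3/4) ln(1 − 4p/3) = −0.75 ln(1 − 0.498021) = −0.75 ln(0.501979)
  = −0.75 × (-0.689197) = 0.516898 substitutions/site.

0.517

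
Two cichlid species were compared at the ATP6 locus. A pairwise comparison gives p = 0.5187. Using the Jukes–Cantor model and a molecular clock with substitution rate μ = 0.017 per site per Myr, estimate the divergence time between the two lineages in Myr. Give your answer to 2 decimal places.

25.95

d = −(3/4) ln(1 − 4p/3) = −0.75 ln(1 − 0.6916) = −0.75 ln(0.3084)
  = −0.75 × (-1.176358) = 0.882269 substitutions/site.
Under a molecular clock d = 2μt, so t = d/(2μ) = 0.882269 / (2 × 0.017) = 25.95 Myr.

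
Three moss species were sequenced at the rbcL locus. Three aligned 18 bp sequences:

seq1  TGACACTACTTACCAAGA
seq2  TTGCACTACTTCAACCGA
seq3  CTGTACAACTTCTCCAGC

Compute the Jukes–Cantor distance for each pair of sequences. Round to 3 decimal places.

d(seq1,seq2) = 0.548, d(seq1,seq3) = 0.824, d(seq2,seq3) = 0.548

seq1–seq2: 7/18 sites differ → p ≈ 0.388889, d = −0.75 ln(1 − 0.518519) = 0.548166 ≈ 0.548.
seq1–seq3: 9/18 sites differ → p = 0.5, d = −0.75 ln(1 − 0.666667) = 0.823960 ≈ 0.824.
seq2–seq3: 7/18 sites differ → p ≈ 0.388889, d = −0.75 ln(1 − 0.518519) = 0.548166 ≈ 0.548.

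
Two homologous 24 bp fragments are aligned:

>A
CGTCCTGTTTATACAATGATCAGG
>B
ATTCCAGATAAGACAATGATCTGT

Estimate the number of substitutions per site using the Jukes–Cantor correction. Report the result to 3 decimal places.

0.441

The sequences differ at 8 of 24 sites (1, 2, 6, 8, 10, 12, 22, 24), so p = 8/24 ≈ 0.333333.
d = −(3/4) ln(1 − 4p/3) = −0.75 ln(1 − 0.444444) = −0.75 ln(0.555556)
  = −0.75 × (-0.587786) = 0.440840 substitutions/site.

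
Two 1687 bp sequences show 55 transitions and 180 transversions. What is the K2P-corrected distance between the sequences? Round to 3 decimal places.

P = 55/1687 ≈ 0.032602 and Q = 180/1687 ≈ 0.106698.
Under the Kimura two-parameter model, d = −½ ln(1 − 2P − Q) − ¼ ln(1 − 2Q).
1 − 2P − Q = 0.828098, giving −½ ln(0.828098) = 0.094312.
1 − 2Q = 0.786604, giving −¼ ln(0.786604) = 0.060008.
d = 0.094312 + 0.060008 = 0.154320.

0.154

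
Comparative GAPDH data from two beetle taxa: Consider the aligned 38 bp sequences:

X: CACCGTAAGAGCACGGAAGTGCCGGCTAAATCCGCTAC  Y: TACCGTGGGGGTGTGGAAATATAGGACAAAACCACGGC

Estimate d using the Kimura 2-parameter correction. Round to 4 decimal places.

0.8382

Of 38 sites, 13 differences are transitions and 4 are transversions, so P = 13/38 ≈ 0.342105 and Q = 4/38 ≈ 0.105263.
Under the Kimura two-parameter model, d = −½ ln(1 − 2P − Q) − ¼ ln(1 − 2Q).
1 − 2P − Q = 0.210527, giving −½ ln(0.210527) = 0.779071.
1 − 2Q = 0.789474, giving −¼ ln(0.789474) = 0.059097.
d = 0.779071 + 0.059097 = 0.838168.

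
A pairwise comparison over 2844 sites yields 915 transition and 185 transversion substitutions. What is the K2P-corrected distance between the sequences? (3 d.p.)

0.651

P = 915/2844 ≈ 0.32173 and Q = 185/2844 ≈ 0.065049.
Under the Kimura two-parameter model, d = −½ ln(1 − 2P − Q) − ¼ ln(1 − 2Q).
1 − 2P − Q = 0.291491, giving −½ ln(0.291491) = 0.616373.
1 − 2Q = 0.869902, giving −¼ ln(0.869902) = 0.034844.
d = 0.616373 + 0.034844 = 0.651217.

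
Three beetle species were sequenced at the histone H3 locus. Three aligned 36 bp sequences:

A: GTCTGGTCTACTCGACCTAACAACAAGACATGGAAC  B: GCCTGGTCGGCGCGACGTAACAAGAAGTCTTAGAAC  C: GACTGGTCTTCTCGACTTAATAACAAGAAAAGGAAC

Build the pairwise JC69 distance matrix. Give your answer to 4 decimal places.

d(A,B) = 0.3041, d(A,C) = 0.1885, d(B,C) = 0.4408

A–B: 9/36 sites differ → p = 0.25, d = −0.75 ln(1 − 0.333333) = 0.304098 ≈ 0.3041.
A–C: 6/36 sites differ → p ≈ 0.166667, d = −0.75 ln(1 − 0.222223) = 0.188487 ≈ 0.1885.
B–C: 12/36 sites differ → p ≈ 0.333333, d = −0.75 ln(1 − 0.444444) = 0.440839 ≈ 0.4408.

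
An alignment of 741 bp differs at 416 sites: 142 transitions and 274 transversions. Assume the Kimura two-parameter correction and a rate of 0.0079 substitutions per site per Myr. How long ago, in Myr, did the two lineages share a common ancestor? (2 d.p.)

65.54

P = 142/741 ≈ 0.191633 and Q = 274/741 ≈ 0.369771.
Under the Kimura two-parameter model, d = −½ ln(1 − 2P − Q) − ¼ ln(1 − 2Q).
1 − 2P − Q = 0.246963, giving −½ ln(0.246963) = 0.699258.
1 − 2Q = 0.260458, giving −¼ ln(0.260458) = 0.336328.
d = 0.699258 + 0.336328 = 1.035586.
Under a molecular clock d = 2μt, so t = d/(2μ) = 1.035586 / (2 × 0.0079) = 65.54 Myr.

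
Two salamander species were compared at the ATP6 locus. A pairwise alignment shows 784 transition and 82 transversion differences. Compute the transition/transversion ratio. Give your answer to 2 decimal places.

R = 784/82 = 9.560975… ≈ 9.56 (to 2 d.p.).

9.56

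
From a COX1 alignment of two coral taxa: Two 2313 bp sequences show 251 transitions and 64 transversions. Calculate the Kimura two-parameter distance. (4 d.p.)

0.1546

P = 251/2313 ≈ 0.108517 and Q = 64/2313 ≈ 0.02767.
Under the Kimura two-parameter model, d = −½ ln(1 − 2P − Q) − ¼ ln(1 − 2Q).
1 − 2P − Q = 0.755296, giving −½ ln(0.755296) = 0.140323.
1 − 2Q = 0.94466, giving −¼ ln(0.94466) = 0.014233.
d = 0.140323 + 0.014233 = 0.154556.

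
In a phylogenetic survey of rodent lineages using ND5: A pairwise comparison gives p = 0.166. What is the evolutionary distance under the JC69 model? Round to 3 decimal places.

0.188

d = −(3/4) ln(1 − 4p/3) = −0.75 ln(1 − 0.221333) = −0.75 ln(0.778667)
  = −0.75 × (-0.250172) = 0.187629 substitutions/site.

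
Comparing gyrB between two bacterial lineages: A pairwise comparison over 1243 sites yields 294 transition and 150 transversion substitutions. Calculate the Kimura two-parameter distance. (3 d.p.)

0.519

P = 294/1243 ≈ 0.236525 and Q = 150/1243 ≈ 0.120676.
Under the Kimura two-parameter model, d = −½ ln(1 − 2P − Q) − ¼ ln(1 − 2Q).
1 − 2P − Q = 0.406274, giving −½ ln(0.406274) = 0.450364.
1 − 2Q = 0.758648, giving −¼ ln(0.758648) = 0.069054.
d = 0.450364 + 0.069054 = 0.519418.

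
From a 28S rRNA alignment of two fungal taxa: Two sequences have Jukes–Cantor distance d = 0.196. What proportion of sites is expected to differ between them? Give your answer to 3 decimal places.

0.172

p = (3/4)(1 − e^(−4d/3)) = 0.75 × (1 − e^(-0.261333)) = 0.75 × (1 − 0.770024) = 0.172482.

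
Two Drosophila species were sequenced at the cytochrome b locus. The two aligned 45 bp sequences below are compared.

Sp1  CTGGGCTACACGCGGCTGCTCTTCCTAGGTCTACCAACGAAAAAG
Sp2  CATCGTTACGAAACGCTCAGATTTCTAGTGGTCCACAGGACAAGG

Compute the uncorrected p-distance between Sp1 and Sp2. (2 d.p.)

The sequences differ at 23 of 45 positions.
p = 23/45 = 0.511111… ≈ 0.51 (to 2 d.p.).

0.51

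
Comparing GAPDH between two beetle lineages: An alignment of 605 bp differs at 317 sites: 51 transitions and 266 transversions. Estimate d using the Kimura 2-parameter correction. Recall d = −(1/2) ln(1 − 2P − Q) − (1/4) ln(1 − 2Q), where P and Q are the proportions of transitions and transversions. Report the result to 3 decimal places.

P = 51/605 ≈ 0.084298 and Q = 266/605 ≈ 0.439669.
Under the Kimura two-parameter model, d = −½ ln(1 − 2P − Q) − ¼ ln(1 − 2Q).
1 − 2P − Q = 0.391735, giving −½ ln(0.391735) = 0.468585.
1 − 2Q = 0.120662, giving −¼ ln(0.120662) = 0.528691.
d = 0.468585 + 0.528691 = 0.997276.

0.997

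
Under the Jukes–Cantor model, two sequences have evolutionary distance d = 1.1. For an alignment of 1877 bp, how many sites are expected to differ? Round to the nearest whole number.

Invert JC69: p = (3/4)(1 − e^(−4d/3)) = 0.75 × (1 − e^(-1.466667)) = 0.75 × (1 − 0.230693) = 0.576980.
Expected differing sites = pL ≈ 0.576980 × 1877 = 1082.99146 ≈ 1083.

1083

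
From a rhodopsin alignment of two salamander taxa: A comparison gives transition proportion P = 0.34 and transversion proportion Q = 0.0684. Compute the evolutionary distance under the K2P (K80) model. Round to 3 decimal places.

0.727

Under the Kimura two-parameter model, d = −½ ln(1 − 2P − Q) − ¼ ln(1 − 2Q).
1 − 2P − Q = 0.2516, giving −½ ln(0.2516) = 0.689957.
1 − 2Q = 0.8632, giving −¼ ln(0.8632) = 0.036777.
d = 0.689957 + 0.036777 = 0.726734.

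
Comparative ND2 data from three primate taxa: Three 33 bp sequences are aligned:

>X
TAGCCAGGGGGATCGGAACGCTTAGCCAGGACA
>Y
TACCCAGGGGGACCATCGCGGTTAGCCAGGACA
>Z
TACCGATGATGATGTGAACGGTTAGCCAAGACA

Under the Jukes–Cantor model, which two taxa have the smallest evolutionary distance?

X and Y

X–Y: 7/33 differ, p = 0.212, d = 0.249.
X–Z: 9/33 differ, p = 0.273, d = 0.339.
Y–Z: 11/33 differ, p = 0.333, d = 0.441.
The smallest distance is between X and Y.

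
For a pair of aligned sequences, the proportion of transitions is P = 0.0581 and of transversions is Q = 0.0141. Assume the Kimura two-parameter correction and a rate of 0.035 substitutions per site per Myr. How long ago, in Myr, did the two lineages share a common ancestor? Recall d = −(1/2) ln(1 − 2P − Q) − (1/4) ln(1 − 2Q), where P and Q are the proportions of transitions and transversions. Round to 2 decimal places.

1.10

Under the Kimura two-parameter model, d = −½ ln(1 − 2P − Q) − ¼ ln(1 − 2Q).
1 − 2P − Q = 0.8697, giving −½ ln(0.8697) = 0.069803.
1 − 2Q = 0.9718, giving −¼ ln(0.9718) = 0.007151.
d = 0.069803 + 0.007151 = 0.076954.
Under a molecular clock d = 2μt, so t = d/(2μ) = 0.076954 / (2 × 0.035) = 1.10 Myr.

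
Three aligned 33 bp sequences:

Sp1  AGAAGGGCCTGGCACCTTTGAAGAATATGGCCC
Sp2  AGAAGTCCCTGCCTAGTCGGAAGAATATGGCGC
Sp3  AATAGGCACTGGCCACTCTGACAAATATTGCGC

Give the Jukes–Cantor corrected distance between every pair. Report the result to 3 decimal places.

d(Sp1,Sp2) = 0.339, d(Sp1,Sp3) = 0.441, d(Sp2,Sp3) = 0.441

Sp1–Sp2: 9/33 sites differ → p ≈ 0.272727, d = −0.75 ln(1 − 0.363636) = 0.338988 ≈ 0.339.
Sp1–Sp3: 11/33 sites differ → p ≈ 0.333333, d = −0.75 ln(1 − 0.444444) = 0.440839 ≈ 0.441.
Sp2–Sp3: 11/33 sites differ → p ≈ 0.333333, d = −0.75 ln(1 − 0.444444) = 0.440839 ≈ 0.441.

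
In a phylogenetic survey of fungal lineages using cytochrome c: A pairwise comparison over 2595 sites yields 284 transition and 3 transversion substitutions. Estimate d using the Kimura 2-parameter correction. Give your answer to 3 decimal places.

P = 284/2595 ≈ 0.109441 and Q = 3/2595 ≈ 0.001156.
Under the Kimura two-parameter model, d = −½ ln(1 − 2P − Q) − ¼ ln(1 − 2Q).
1 − 2P − Q = 0.779962, giving −½ ln(0.779962) = 0.124255.
1 − 2Q = 0.997688, giving −¼ ln(0.997688) = 0.000579.
d = 0.124255 + 0.000579 = 0.124834.

0.125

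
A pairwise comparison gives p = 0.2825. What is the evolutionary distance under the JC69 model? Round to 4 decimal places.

0.3545

d = −(3/4) ln(1 − 4p/3) = −0.75 ln(1 − 0.376667) = −0.75 ln(0.623333)
  = −0.75 × (-0.472674) = 0.354506 substitutions/site.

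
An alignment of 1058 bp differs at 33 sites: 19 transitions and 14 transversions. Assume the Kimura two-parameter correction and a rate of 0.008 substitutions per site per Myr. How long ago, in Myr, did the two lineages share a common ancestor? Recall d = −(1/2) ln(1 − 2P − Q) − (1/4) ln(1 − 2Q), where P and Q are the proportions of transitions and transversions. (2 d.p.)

1.99

P = 19/1058 ≈ 0.017958 and Q = 14/1058 ≈ 0.013233.
Under the Kimura two-parameter model, d = −½ ln(1 − 2P − Q) − ¼ ln(1 − 2Q).
1 − 2P − Q = 0.950851, giving −½ ln(0.950851) = 0.025199.
1 − 2Q = 0.973534, giving −¼ ln(0.973534) = 0.006706.
d = 0.025199 + 0.006706 = 0.031905.
Under a molecular clock d = 2μt, so t = d/(2μ) = 0.031905 / (2 × 0.008) = 1.99 Myr.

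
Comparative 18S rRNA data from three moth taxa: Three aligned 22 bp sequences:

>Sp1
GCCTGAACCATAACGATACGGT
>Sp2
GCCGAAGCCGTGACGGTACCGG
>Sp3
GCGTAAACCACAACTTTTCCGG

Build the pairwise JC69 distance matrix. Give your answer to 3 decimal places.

d(Sp1,Sp2) = 0.497, d(Sp1,Sp3) = 0.497, d(Sp2,Sp3) = 0.591

Sp1–Sp2: 8/22 sites differ → p ≈ 0.363636, d = −0.75 ln(1 − 0.484848) = 0.497470 ≈ 0.497.
Sp1–Sp3: 8/22 sites differ → p ≈ 0.363636, d = −0.75 ln(1 − 0.484848) = 0.497470 ≈ 0.497.
Sp2–Sp3: 9/22 sites differ → p ≈ 0.409091, d = −0.75 ln(1 − 0.545455) = 0.591344 ≈ 0.591.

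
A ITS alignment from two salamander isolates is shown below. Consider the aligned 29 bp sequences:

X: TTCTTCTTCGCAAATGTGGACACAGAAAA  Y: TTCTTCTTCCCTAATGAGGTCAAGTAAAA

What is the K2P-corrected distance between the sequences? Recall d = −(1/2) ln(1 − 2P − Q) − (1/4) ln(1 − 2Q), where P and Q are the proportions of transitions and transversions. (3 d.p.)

0.295

Of 29 sites, 1 differences are transitions and 6 are transversions, so P = 1/29 ≈ 0.034483 and Q = 6/29 ≈ 0.206897.
Under the Kimura two-parameter model, d = −½ ln(1 − 2P − Q) − ¼ ln(1 − 2Q).
1 − 2P − Q = 0.724137, giving −½ ln(0.724137) = 0.161387.
1 − 2Q = 0.586206, giving −¼ ln(0.586206) = 0.133521.
d = 0.161387 + 0.133521 = 0.294908.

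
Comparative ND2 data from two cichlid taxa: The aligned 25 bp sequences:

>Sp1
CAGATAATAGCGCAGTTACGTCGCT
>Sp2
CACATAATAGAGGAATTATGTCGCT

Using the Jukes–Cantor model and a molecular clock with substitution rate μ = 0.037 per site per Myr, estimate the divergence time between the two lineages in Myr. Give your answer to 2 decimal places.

The sequences differ at 5 of 25 sites (3, 11, 13, 15, 19), so p = 5/25 = 0.2.
d = −(3/4) ln(1 − 4p/3) = −0.75 ln(1 − 0.266667) = −0.75 ln(0.733333)
  = −0.75 × (-0.310155) = 0.232616 substitutions/site.
Under a molecular clock d = 2μt, so t = d/(2μ) = 0.232616 / (2 × 0.037) = 3.14 Myr.

3.14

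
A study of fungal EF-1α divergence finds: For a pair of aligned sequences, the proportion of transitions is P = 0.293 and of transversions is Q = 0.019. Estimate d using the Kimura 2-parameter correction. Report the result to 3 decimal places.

0.474

Under the Kimura two-parameter model, d = −½ ln(1 − 2P − Q) − ¼ ln(1 − 2Q).
1 − 2P − Q = 0.395, giving −½ ln(0.395) = 0.464435.
1 − 2Q = 0.962, giving −¼ ln(0.962) = 0.009685.
d = 0.464435 + 0.009685 = 0.474120.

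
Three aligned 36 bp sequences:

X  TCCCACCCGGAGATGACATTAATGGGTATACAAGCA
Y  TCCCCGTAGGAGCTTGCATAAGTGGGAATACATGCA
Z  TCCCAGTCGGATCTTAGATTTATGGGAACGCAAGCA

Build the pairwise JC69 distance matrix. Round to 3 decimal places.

d(X,Y) = 0.392, d(X,Z) = 0.347, d(Y,Z) = 0.392

X–Y: 11/36 sites differ → p ≈ 0.305556, d = −0.75 ln(1 − 0.407408) = 0.392437 ≈ 0.392.
X–Z: 10/36 sites differ → p ≈ 0.277778, d = −0.75 ln(1 − 0.370371) = 0.346968 ≈ 0.347.
Y–Z: 11/36 sites differ → p ≈ 0.305556, d = −0.75 ln(1 − 0.407408) = 0.392437 ≈ 0.392.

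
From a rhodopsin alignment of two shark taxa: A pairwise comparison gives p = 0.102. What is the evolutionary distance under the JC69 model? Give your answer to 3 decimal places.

d = −(3/4) ln(1 − 4p/3) = −0.75 ln(1 − 0.136) = −0.75 ln(0.864)
  = −0.75 × (-0.146183) = 0.109637 substitutions/site.

0.110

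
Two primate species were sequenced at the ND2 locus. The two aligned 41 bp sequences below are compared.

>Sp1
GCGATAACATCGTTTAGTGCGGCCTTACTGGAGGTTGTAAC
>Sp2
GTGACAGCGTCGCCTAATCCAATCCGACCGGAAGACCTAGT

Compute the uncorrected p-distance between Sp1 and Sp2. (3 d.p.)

0.488

The sequences differ at 20 of 41 positions.
p = 20/41 = 0.487804… ≈ 0.488 (to 3 d.p.).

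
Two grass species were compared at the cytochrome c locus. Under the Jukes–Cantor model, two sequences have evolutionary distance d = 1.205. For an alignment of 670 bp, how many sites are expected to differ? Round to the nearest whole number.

402

Invert JC69: p = (3/4)(1 − e^(−4d/3)) = 0.75 × (1 − e^(-1.606667)) = 0.75 × (1 − 0.200555) = 0.599584.
Expected differing sites = pL ≈ 0.599584 × 670 = 401.72128 ≈ 402.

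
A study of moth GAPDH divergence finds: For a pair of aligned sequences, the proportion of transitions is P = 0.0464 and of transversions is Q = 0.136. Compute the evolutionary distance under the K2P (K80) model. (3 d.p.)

0.209

Under the Kimura two-parameter model, d = −½ ln(1 − 2P − Q) − ¼ ln(1 − 2Q).
1 − 2P − Q = 0.7712, giving −½ ln(0.7712) = 0.129904.
1 − 2Q = 0.728, giving −¼ ln(0.728) = 0.079364.
d = 0.129904 + 0.079364 = 0.209268.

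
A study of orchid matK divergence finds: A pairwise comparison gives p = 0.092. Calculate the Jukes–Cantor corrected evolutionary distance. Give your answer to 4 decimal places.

d = −(3/4) ln(1 − 4p/3) = −0.75 ln(1 − 0.122667) = −0.75 ln(0.877333)
  = −0.75 × (-0.130869) = 0.098152 substitutions/site.

0.0982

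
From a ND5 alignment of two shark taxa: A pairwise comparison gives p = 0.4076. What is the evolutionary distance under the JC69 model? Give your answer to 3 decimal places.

0.588

d = −(3/4) ln(1 − 4p/3) = −0.75 ln(1 − 0.543467) = −0.75 ln(0.456533)
  = −0.75 × (-0.784094) = 0.588071 substitutions/site.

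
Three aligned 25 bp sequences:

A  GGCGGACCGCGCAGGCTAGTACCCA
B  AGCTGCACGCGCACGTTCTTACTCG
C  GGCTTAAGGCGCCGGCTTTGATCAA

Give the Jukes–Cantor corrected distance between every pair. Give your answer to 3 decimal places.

d(A,B) = 0.572, d(A,C) = 0.572, d(B,C) = 0.886

A–B: 10/25 sites differ → p = 0.4, d = −0.75 ln(1 − 0.533333) = 0.571605 ≈ 0.572.
A–C: 10/25 sites differ → p = 0.4, d = −0.75 ln(1 − 0.533333) = 0.571605 ≈ 0.572.
B–C: 13/25 sites differ → p = 0.52, d = −0.75 ln(1 − 0.693333) = 0.886495 ≈ 0.886.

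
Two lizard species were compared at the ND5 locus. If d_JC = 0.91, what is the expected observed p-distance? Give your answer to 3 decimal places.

p = (3/4)(1 − e^(−4d/3)) = 0.75 × (1 − e^(-1.213333)) = 0.75 × (1 − 0.297205) = 0.527096.

0.527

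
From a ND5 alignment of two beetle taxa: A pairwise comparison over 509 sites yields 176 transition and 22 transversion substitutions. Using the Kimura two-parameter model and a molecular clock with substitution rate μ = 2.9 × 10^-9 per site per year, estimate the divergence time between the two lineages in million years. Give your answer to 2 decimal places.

118.31

P = 176/509 ≈ 0.345776 and Q = 22/509 ≈ 0.043222.
Under the Kimura two-parameter model, d = −½ ln(1 − 2P − Q) − ¼ ln(1 − 2Q).
1 − 2P − Q = 0.265226, giving −½ ln(0.265226) = 0.663586.
1 − 2Q = 0.913556, giving −¼ ln(0.913556) = 0.022603.
d = 0.663586 + 0.022603 = 0.686189.
Under a molecular clock d = 2μt, so t = d/(2μ) = 0.686189 / (2 × 2.9 × 10^-9) = 118.31 million years.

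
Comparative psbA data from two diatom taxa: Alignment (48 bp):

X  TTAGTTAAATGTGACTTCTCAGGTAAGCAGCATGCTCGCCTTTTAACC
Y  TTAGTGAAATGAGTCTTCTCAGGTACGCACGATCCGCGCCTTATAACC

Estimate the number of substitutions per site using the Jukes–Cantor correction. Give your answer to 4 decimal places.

0.2158

The sequences differ at 9 of 48 sites (6, 12, 14, 26, 30, 31, 34, 36, 43), so p = 9/48 = 0.1875.
d = −(3/4) ln(1 − 4p/3) = −0.75 ln(1 − 0.25) = −0.75 ln(0.75)
  = −0.75 × (-0.287682) = 0.215762 substitutions/site.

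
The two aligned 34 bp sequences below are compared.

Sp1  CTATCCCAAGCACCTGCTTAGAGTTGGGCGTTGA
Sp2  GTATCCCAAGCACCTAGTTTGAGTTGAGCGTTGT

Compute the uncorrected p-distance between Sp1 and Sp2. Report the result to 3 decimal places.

The sequences differ at 6 of 34 positions (sites 1, 16, 17, 20, 27, 34).
p = 6/34 = 0.176470… ≈ 0.176 (to 3 d.p.).

0.176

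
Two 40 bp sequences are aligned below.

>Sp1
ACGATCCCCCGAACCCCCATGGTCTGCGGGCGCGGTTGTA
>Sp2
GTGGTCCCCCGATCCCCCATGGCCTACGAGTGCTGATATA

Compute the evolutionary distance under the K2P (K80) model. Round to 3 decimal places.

Of 40 sites, 8 differences are transitions and 3 are transversions, so P = 8/40 = 0.2 and Q = 3/40 = 0.075.
Under the Kimura two-parameter model, d = −½ ln(1 − 2P − Q) − ¼ ln(1 − 2Q).
1 − 2P − Q = 0.525, giving −½ ln(0.525) = 0.322179.
1 − 2Q = 0.85, giving −¼ ln(0.85) = 0.040630.
d = 0.322179 + 0.040630 = 0.362809.

0.363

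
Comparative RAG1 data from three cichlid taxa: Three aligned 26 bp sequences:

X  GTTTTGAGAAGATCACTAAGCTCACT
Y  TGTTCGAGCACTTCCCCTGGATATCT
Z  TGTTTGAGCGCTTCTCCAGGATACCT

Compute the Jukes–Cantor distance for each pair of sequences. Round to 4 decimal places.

d(X,Y) = 0.8240, d(X,Z) = 0.7166, d(Y,Z) = 0.2222

X–Y: 13/26 sites differ → p = 0.5, d = −0.75 ln(1 − 0.666667) = 0.823960 ≈ 0.8240.
X–Z: 12/26 sites differ → p ≈ 0.461538, d = −0.75 ln(1 − 0.615384) = 0.716632 ≈ 0.7166.
Y–Z: 5/26 sites differ → p ≈ 0.192308, d = −0.75 ln(1 − 0.256411) = 0.222200 ≈ 0.2222.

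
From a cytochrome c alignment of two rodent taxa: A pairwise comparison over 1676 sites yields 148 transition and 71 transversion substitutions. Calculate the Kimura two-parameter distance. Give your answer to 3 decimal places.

P = 148/1676 ≈ 0.088305 and Q = 71/1676 ≈ 0.042363.
Under the Kimura two-parameter model, d = −½ ln(1 − 2P − Q) − ¼ ln(1 − 2Q).
1 − 2P − Q = 0.781027, giving −½ ln(0.781027) = 0.123573.
1 − 2Q = 0.915274, giving −¼ ln(0.915274) = 0.022133.
d = 0.123573 + 0.022133 = 0.145706.

0.146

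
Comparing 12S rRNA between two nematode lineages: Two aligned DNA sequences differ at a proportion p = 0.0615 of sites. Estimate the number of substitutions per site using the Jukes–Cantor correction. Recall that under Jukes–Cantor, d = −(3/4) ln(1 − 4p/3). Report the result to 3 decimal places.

0.064

d = −(3/4) ln(1 − 4p/3) = −0.75 ln(1 − 0.082) = −0.75 ln(0.918)
  = −0.75 × (-0.085558) = 0.064169 substitutions/site.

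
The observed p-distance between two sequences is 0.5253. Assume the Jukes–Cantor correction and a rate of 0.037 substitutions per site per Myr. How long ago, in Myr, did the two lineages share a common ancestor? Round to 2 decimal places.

d = −(3/4) ln(1 − 4p/3) = −0.75 ln(1 − 0.7004) = −0.75 ln(0.2996)
  = −0.75 × (-1.205307) = 0.903980 substitutions/site.
Under a molecular clock d = 2μt, so t = d/(2μ) = 0.903980 / (2 × 0.037) = 12.22 Myr.

12.22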